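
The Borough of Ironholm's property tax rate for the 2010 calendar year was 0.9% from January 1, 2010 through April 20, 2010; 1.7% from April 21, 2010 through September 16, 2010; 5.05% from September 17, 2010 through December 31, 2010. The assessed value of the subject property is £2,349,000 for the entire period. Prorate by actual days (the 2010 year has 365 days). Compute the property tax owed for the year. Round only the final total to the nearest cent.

January 1 – April 20, 2010: 110 days at 0.9% → £2,349,000 × 0.9% × 110/365 = £6,371.2603
April 21 – September 16, 2010: 149 days at 1.7% → £2,349,000 × 1.7% × 149/365 = £16,301.4164
September 17 – December 31, 2010: 106 days at 5.05% → £2,349,000 × 5.05% × 106/365 = £34,449.8548
Total = £57,122.5315

£57,122.53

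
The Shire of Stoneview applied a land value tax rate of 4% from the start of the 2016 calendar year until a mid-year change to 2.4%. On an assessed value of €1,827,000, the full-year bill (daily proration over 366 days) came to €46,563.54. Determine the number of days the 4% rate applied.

34 days

Let d = days at the first rate; then 366 − d days at the second rate.
€1,827,000 × [4%·d + 2.4%·(366−d)] / 366 = €46,563.54
Solving gives d = 34, so the new rate took effect on February 4, 2016.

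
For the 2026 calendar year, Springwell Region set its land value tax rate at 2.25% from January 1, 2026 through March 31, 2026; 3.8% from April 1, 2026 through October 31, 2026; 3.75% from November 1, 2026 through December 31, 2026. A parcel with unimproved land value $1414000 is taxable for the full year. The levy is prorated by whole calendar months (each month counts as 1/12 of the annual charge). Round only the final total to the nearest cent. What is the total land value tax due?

$48134.92

January 1 – March 31, 2026: 3 months at 2.25% → $1414000 × 2.25% × 3/12 = $7953.7500
April 1 – October 31, 2026: 7 months at 3.8% → $1414000 × 3.8% × 7/12 = $31343.6667
November 1 – December 31, 2026: 2 months at 3.75% → $1414000 × 3.75% × 2/12 = $8837.5000
Total = $48134.9167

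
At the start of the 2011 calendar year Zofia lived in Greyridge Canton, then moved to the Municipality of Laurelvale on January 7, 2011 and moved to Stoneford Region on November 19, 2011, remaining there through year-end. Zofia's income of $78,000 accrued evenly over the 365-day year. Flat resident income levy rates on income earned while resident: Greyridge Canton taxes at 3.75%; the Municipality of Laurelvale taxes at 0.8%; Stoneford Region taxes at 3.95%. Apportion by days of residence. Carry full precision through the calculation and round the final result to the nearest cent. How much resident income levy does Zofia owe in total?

$951.28

Greyridge Canton, January 1 – January 6, 2011: 6 days → $78,000 × 3.75% × 6/365 = $48.0822
The Municipality of Laurelvale, January 7 – November 18, 2011: 316 days → $78,000 × 0.8% × 316/365 = $540.2301
Stoneford Region, November 19 – December 31, 2011: 43 days → $78,000 × 3.95% × 43/365 = $362.9671
Total = $951.2795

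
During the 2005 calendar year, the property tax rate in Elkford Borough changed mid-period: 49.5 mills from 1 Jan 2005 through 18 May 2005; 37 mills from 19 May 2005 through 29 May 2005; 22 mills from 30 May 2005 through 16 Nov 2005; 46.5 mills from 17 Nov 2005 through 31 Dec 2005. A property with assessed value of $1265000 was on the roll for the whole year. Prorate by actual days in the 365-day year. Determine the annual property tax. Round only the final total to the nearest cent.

$45375.38

1 Jan – 18 May 2005: 138 days at 49.5 mills → $1265000 × 4.95% × 138/365 = $23674.5616
19 May – 29 May 2005: 11 days at 37 mills → $1265000 × 3.7% × 11/365 = $1410.5616
30 May – 16 Nov 2005: 171 days at 22 mills → $1265000 × 2.2% × 171/365 = $13038.1644
17 Nov – 31 Dec 2005: 45 days at 46.5 mills → $1265000 × 4.65% × 45/365 = $7252.0890
Total = $45375.3767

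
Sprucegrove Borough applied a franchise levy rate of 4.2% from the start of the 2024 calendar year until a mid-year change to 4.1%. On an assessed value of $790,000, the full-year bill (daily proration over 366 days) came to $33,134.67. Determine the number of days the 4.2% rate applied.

Let d = days at the first rate; then 366 − d days at the second rate.
$790,000 × [4.2%·d + 4.1%·(366−d)] / 366 = $33,134.67
Solving gives d = 345, so the new rate took effect on 11 December 2024.

345 days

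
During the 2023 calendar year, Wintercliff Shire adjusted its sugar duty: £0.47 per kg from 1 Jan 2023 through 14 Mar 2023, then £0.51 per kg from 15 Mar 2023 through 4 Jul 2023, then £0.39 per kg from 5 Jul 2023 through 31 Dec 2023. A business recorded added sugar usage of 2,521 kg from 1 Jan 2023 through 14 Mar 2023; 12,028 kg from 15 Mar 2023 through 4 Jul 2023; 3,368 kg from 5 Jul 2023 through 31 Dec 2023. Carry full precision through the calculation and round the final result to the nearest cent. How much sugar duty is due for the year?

1 Jan – 14 Mar 2023: 2,521 kg at £0.47/kg → £1,184.87
15 Mar – 4 Jul 2023: 12,028 kg at £0.51/kg → £6,134.28
5 Jul – 31 Dec 2023: 3,368 kg at £0.39/kg → £1,313.52

£8,632.67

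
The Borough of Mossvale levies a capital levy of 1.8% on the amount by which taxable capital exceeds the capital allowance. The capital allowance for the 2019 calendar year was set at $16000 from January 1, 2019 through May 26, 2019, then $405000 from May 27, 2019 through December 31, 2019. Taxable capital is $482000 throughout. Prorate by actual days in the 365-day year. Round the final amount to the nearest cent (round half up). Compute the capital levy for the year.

January 1 – May 26, 2019: 146 days, exemption $16000 → ($482000 − $16000) × 1.8% × 146/365 = $3355.2000
May 27 – December 31, 2019: 219 days, exemption $405000 → ($482000 − $405000) × 1.8% × 219/365 = $831.6000
Total = $4186.8000

$4186.80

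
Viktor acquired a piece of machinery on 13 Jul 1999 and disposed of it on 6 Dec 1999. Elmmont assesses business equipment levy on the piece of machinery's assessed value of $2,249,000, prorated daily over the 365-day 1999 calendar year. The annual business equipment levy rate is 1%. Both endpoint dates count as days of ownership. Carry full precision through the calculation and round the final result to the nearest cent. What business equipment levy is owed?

$9,057.62

Days held (13 Jul – 6 Dec 1999): 147 out of 365
Tax = $2,249,000 × 1% × 147/365 = $9,057.6164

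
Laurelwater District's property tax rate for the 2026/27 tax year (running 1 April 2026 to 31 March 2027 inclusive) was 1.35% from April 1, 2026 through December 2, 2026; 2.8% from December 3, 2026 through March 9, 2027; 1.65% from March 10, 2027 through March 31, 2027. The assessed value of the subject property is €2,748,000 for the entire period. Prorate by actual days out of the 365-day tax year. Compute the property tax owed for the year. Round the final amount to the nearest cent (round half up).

April 1 – December 2, 2026: 246 days at 1.35% → €2,748,000 × 1.35% × 246/365 = €25,003.0356
December 3, 2026 – March 9, 2027: 97 days at 2.8% → €2,748,000 × 2.8% × 97/365 = €20,448.1315
March 10 – March 31, 2027: 22 days at 1.65% → €2,748,000 × 1.65% × 22/365 = €2,732.9425
Total = €48,184.1096

€48,184.11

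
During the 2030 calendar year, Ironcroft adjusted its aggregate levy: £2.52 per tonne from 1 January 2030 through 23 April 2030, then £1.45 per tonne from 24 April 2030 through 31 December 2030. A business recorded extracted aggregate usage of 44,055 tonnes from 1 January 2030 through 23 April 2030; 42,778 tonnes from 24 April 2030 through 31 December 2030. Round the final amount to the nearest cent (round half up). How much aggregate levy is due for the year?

£173046.70

1 January – 23 April 2030: 44,055 tonnes at £2.52/tonne → £111018.60
24 April – 31 December 2030: 42,778 tonnes at £1.45/tonne → £62028.10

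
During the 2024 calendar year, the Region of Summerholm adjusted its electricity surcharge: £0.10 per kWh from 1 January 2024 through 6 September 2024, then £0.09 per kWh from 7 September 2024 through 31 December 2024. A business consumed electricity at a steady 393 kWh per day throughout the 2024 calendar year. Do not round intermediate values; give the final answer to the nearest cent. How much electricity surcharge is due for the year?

£13,927.92

1 January – 6 September 2024: 250 days × 393 kWh/day = 98,250 kWh at £0.10/kWh → £9,825.00
7 September – 31 December 2024: 116 days × 393 kWh/day = 45,588 kWh at £0.09/kWh → £4,102.92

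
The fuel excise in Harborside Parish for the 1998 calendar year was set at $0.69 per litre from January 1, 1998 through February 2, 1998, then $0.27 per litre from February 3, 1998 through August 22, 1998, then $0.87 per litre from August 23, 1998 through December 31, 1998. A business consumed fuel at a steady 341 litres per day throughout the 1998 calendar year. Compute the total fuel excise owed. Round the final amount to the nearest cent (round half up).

January 1 – February 2, 1998: 33 days × 341 litres/day = 11,253 litres at $0.69/litre → $7,764.57
February 3 – August 22, 1998: 201 days × 341 litres/day = 68,541 litres at $0.27/litre → $18,506.07
August 23 – December 31, 1998: 131 days × 341 litres/day = 44,671 litres at $0.87/litre → $38,863.77

$65,134.41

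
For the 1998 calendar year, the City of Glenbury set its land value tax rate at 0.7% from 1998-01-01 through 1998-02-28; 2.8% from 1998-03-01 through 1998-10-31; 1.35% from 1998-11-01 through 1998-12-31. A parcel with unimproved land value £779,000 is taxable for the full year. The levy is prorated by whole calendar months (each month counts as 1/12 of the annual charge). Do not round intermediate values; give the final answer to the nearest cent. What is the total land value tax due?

1998-01-01 to 1998-02-28: 2 months at 0.7% → £779,000 × 0.7% × 2/12 = £908.8333
1998-03-01 to 1998-10-31: 8 months at 2.8% → £779,000 × 2.8% × 8/12 = £14,541.3333
1998-11-01 to 1998-12-31: 2 months at 1.35% → £779,000 × 1.35% × 2/12 = £1,752.7500
Total = £17,202.9167

£17,202.92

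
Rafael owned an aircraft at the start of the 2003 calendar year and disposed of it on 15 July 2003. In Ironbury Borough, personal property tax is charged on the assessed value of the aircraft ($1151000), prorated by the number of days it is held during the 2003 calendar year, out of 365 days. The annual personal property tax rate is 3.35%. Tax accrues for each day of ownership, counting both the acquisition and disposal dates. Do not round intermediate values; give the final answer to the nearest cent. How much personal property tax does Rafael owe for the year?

Days held (1 January – 15 July 2003): 196 out of 365
Tax = $1151000 × 3.35% × 196/365 = $20705.3863

$20705.39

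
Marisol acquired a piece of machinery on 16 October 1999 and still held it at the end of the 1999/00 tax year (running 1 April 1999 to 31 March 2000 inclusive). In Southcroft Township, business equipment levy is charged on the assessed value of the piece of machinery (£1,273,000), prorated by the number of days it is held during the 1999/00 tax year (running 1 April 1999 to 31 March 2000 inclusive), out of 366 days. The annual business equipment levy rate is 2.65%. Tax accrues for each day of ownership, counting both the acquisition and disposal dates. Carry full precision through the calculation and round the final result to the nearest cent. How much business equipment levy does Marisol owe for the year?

Days held (16 October 1999 – 31 March 2000): 168 out of 366
Tax = £1,273,000 × 2.65% × 168/366 = £15,484.6885

£15,484.69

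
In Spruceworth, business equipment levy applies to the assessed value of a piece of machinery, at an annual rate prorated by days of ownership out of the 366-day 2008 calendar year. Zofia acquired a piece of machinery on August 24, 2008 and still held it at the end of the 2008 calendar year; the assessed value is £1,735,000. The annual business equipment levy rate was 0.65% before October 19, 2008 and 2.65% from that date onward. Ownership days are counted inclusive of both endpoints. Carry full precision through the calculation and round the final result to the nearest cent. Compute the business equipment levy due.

August 24 – October 18, 2008: 56 days at 0.65% → £1,735,000 × 0.65% × 56/366 = £1,725.5191
October 19 – December 31, 2008: 74 days at 2.65% → £1,735,000 × 2.65% × 74/366 = £9,295.9973
Total = £11,021.5164

£11,021.52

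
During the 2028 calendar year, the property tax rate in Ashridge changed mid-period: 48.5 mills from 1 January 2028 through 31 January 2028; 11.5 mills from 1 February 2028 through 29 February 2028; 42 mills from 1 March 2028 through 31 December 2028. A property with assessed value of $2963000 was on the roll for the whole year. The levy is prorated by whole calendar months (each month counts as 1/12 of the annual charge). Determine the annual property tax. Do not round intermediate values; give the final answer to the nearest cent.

1 January – 31 January 2028: 1 month at 48.5 mills → $2963000 × 4.85% × 1/12 = $11975.4583
1 February – 29 February 2028: 1 month at 11.5 mills → $2963000 × 1.15% × 1/12 = $2839.5417
1 March – 31 December 2028: 10 months at 42 mills → $2963000 × 4.2% × 10/12 = $103705.0000
Total = $118520.0000

$118520.00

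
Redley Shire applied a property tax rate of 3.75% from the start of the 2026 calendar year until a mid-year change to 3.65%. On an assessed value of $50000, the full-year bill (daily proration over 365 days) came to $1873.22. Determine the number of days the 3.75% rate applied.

Let d = days at the first rate; then 365 − d days at the second rate.
$50000 × [3.75%·d + 3.65%·(365−d)] / 365 = $1873.22
Solving gives d = 352, so the new rate took effect on 19 December 2026.

352 days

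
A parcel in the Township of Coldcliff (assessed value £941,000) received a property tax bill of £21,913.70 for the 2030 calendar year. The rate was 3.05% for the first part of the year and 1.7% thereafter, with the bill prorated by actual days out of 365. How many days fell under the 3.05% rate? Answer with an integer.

170 days

Let d = days at the first rate; then 365 − d days at the second rate.
£941,000 × [3.05%·d + 1.7%·(365−d)] / 365 = £21,913.70
Solving gives d = 170, so the new rate took effect on June 20, 2030.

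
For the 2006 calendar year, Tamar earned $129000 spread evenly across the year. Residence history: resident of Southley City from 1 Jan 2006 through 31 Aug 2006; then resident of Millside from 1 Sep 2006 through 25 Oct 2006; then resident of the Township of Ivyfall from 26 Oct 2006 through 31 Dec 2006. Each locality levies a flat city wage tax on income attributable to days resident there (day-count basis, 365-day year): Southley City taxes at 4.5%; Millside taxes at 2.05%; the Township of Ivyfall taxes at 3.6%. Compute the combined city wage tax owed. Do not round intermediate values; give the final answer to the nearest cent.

Southley City, 1 Jan – 31 Aug 2006: 243 days → $129000 × 4.5% × 243/365 = $3864.6986
Millside, 1 Sep – 25 Oct 2006: 55 days → $129000 × 2.05% × 55/365 = $398.4863
The Township of Ivyfall, 26 Oct – 31 Dec 2006: 67 days → $129000 × 3.6% × 67/365 = $852.4603
Total = $5115.6452

$5115.65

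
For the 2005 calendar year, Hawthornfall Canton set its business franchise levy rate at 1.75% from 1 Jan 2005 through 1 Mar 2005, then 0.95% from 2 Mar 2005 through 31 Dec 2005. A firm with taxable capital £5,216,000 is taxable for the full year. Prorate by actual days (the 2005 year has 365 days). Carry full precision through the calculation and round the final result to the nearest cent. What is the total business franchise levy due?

£56,411.40

1 Jan – 1 Mar 2005: 60 days at 1.75% → £5,216,000 × 1.75% × 60/365 = £15,004.9315
2 Mar – 31 Dec 2005: 305 days at 0.95% → £5,216,000 × 0.95% × 305/365 = £41,406.4658
Total = £56,411.3973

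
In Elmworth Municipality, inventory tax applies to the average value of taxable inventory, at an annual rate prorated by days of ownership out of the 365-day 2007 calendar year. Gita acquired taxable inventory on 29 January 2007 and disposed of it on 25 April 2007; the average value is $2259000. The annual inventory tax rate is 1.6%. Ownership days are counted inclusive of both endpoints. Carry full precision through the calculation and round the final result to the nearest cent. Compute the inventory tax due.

Days held (29 January – 25 April 2007): 87 out of 365
Tax = $2259000 × 1.6% × 87/365 = $8615.1452

$8615.15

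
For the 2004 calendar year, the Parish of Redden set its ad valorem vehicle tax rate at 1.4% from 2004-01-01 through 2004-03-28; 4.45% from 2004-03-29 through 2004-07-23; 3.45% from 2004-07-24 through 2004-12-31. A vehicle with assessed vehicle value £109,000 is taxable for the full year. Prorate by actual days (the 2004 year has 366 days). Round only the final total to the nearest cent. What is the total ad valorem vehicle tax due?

2004-01-01 to 2004-03-28: 88 days at 1.4% → £109,000 × 1.4% × 88/366 = £366.9071
2004-03-29 to 2004-07-23: 117 days at 4.45% → £109,000 × 4.45% × 117/366 = £1,550.5697
2004-07-24 to 2004-12-31: 161 days at 3.45% → £109,000 × 3.45% × 161/366 = £1,654.2090
Total = £3,571.6858

£3,571.69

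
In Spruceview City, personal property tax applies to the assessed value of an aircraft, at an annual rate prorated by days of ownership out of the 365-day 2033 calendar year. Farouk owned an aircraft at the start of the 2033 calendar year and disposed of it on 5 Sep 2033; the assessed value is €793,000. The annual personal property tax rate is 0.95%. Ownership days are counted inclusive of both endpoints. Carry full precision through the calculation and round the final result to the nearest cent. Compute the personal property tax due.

Days held (1 Jan – 5 Sep 2033): 248 out of 365
Tax = €793,000 × 0.95% × 248/365 = €5,118.6521

€5,118.65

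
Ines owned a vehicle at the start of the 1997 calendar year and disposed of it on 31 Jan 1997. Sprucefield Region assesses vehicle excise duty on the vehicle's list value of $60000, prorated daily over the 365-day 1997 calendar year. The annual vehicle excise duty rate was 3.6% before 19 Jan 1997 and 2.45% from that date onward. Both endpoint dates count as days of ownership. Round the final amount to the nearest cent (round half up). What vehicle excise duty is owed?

$158.88

1 Jan – 18 Jan 1997: 18 days at 3.6% → $60000 × 3.6% × 18/365 = $106.5205
19 Jan – 31 Jan 1997: 13 days at 2.45% → $60000 × 2.45% × 13/365 = $52.3562
Total = $158.8767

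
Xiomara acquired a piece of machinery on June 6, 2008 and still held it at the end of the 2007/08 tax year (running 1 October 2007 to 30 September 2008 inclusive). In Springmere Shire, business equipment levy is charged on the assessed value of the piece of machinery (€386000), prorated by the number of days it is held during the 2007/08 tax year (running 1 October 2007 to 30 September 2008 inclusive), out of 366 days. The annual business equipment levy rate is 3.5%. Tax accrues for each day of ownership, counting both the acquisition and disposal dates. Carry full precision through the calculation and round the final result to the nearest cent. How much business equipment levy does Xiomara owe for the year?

Days held (June 6 – September 30, 2008): 117 out of 366
Tax = €386000 × 3.5% × 117/366 = €4318.7705

€4318.77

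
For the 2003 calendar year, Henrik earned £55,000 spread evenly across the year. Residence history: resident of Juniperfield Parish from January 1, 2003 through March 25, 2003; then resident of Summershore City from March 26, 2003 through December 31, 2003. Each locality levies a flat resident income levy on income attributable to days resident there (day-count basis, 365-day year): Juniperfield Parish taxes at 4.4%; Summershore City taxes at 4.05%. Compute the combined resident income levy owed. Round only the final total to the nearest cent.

Juniperfield Parish, January 1 – March 25, 2003: 84 days → £55,000 × 4.4% × 84/365 = £556.9315
Summershore City, March 26 – December 31, 2003: 281 days → £55,000 × 4.05% × 281/365 = £1,714.8699
Total = £2,271.8014

£2,271.80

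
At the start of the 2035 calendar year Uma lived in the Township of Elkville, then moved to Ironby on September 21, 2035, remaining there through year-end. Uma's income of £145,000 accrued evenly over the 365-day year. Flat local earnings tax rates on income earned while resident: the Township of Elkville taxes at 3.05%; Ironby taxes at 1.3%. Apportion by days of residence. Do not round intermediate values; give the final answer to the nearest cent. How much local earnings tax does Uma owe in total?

The Township of Elkville, January 1 – September 20, 2035: 263 days → £145,000 × 3.05% × 263/365 = £3,186.6233
Ironby, September 21 – December 31, 2035: 102 days → £145,000 × 1.3% × 102/365 = £526.7671
Total = £3,713.3904

£3,713.39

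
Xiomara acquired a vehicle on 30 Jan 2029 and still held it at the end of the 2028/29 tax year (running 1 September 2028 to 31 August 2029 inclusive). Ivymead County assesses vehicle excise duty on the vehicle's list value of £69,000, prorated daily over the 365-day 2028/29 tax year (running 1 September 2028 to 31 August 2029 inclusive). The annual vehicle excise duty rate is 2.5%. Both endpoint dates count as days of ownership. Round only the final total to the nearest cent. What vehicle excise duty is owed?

£1,011.37

Days held (30 Jan – 31 Aug 2029): 214 out of 365
Tax = £69,000 × 2.5% × 214/365 = £1,011.3699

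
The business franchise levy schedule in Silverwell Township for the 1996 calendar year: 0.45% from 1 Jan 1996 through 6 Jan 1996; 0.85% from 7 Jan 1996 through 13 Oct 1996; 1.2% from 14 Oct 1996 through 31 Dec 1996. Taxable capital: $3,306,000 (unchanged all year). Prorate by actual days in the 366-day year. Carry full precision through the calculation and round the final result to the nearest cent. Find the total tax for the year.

$30,381.78

1 Jan – 6 Jan 1996: 6 days at 0.45% → $3,306,000 × 0.45% × 6/366 = $243.8852
7 Jan – 13 Oct 1996: 281 days at 0.85% → $3,306,000 × 0.85% × 281/366 = $21,574.8115
14 Oct – 31 Dec 1996: 79 days at 1.2% → $3,306,000 × 1.2% × 79/366 = $8,563.0820
Total = $30,381.7787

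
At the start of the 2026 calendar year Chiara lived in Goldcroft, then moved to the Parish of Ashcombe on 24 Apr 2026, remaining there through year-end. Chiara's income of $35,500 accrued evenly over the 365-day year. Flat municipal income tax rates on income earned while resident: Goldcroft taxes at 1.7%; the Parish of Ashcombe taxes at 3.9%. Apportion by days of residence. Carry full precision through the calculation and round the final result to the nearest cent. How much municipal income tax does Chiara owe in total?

Goldcroft, 1 Jan – 23 Apr 2026: 113 days → $35,500 × 1.7% × 113/365 = $186.8370
The Parish of Ashcombe, 24 Apr – 31 Dec 2026: 252 days → $35,500 × 3.9% × 252/365 = $955.8740
Total = $1,142.7110

$1,142.71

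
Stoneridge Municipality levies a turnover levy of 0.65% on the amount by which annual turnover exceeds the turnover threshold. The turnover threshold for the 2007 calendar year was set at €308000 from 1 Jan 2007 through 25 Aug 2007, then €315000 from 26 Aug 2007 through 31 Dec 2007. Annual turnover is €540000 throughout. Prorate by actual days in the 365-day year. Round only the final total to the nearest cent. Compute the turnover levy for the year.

1 Jan – 25 Aug 2007: 237 days, exemption €308000 → (€540000 − €308000) × 0.65% × 237/365 = €979.1671
26 Aug – 31 Dec 2007: 128 days, exemption €315000 → (€540000 − €315000) × 0.65% × 128/365 = €512.8767
Total = €1492.0438

€1492.04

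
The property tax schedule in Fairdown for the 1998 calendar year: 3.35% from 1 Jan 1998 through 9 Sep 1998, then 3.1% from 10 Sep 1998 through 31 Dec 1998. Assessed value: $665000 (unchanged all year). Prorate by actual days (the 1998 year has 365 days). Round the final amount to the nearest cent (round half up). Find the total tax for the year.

$21762.81

1 Jan – 9 Sep 1998: 252 days at 3.35% → $665000 × 3.35% × 252/365 = $15380.6301
10 Sep – 31 Dec 1998: 113 days at 3.1% → $665000 × 3.1% × 113/365 = $6382.1781
Total = $21762.8082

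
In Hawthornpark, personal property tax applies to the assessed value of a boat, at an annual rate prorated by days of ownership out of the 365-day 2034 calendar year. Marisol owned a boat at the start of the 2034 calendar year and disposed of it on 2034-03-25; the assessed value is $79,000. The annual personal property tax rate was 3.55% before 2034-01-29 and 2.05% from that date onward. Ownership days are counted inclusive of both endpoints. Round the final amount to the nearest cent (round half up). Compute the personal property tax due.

2034-01-01 to 2034-01-28: 28 days at 3.55% → $79,000 × 3.55% × 28/365 = $215.1397
2034-01-29 to 2034-03-25: 56 days at 2.05% → $79,000 × 2.05% × 56/365 = $248.4712
Total = $463.6110

$463.61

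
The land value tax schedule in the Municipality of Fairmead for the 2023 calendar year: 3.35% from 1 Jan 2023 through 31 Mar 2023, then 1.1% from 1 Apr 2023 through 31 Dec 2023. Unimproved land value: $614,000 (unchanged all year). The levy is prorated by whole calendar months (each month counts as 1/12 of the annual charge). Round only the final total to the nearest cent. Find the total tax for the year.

$10,207.75

1 Jan – 31 Mar 2023: 3 months at 3.35% → $614,000 × 3.35% × 3/12 = $5,142.2500
1 Apr – 31 Dec 2023: 9 months at 1.1% → $614,000 × 1.1% × 9/12 = $5,065.5000
Total = $10,207.7500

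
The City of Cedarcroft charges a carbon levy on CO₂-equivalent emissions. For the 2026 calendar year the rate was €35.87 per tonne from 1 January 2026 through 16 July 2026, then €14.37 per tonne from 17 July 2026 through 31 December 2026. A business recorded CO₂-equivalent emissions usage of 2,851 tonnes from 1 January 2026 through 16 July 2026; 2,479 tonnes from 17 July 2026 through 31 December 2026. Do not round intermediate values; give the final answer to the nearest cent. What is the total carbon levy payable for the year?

€137,888.60

1 January – 16 July 2026: 2,851 tonnes at €35.87/tonne → €102,265.37
17 July – 31 December 2026: 2,479 tonnes at €14.37/tonne → €35,623.23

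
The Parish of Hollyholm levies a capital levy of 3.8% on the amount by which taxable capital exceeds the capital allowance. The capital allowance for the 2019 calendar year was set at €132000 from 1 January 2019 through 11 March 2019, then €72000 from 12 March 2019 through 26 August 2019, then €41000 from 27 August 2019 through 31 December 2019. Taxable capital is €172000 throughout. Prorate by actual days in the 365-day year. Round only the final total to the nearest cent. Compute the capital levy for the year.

1 January – 11 March 2019: 70 days, exemption €132000 → (€172000 − €132000) × 3.8% × 70/365 = €291.5068
12 March – 26 August 2019: 168 days, exemption €72000 → (€172000 − €72000) × 3.8% × 168/365 = €1749.0411
27 August – 31 December 2019: 127 days, exemption €41000 → (€172000 − €41000) × 3.8% × 127/365 = €1732.0712
Total = €3772.6192

€3772.62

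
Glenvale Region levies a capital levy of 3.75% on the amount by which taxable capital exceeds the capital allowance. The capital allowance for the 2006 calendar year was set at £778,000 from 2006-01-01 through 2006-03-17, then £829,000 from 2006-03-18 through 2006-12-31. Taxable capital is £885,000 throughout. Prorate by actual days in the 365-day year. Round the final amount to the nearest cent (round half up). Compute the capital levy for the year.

£2,498.22

2006-01-01 to 2006-03-17: 76 days, exemption £778,000 → (£885,000 − £778,000) × 3.75% × 76/365 = £835.4795
2006-03-18 to 2006-12-31: 289 days, exemption £829,000 → (£885,000 − £829,000) × 3.75% × 289/365 = £1,662.7397
Total = £2,498.2192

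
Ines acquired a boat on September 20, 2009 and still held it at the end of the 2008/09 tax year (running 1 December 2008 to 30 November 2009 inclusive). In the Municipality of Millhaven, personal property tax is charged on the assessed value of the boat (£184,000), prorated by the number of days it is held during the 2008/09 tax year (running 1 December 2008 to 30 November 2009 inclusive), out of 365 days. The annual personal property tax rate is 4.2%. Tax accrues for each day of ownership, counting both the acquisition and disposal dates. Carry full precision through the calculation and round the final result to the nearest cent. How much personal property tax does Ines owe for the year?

£1,524.43

Days held (September 20 – November 30, 2009): 72 out of 365
Tax = £184,000 × 4.2% × 72/365 = £1,524.4274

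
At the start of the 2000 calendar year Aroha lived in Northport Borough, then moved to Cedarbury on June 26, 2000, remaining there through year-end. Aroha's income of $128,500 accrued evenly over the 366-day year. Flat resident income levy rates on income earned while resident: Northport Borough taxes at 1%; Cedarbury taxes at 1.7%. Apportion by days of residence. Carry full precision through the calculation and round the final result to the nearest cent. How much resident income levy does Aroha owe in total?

$1,749.50

Northport Borough, January 1 – June 25, 2000: 177 days → $128,500 × 1% × 177/366 = $621.4344
Cedarbury, June 26 – December 31, 2000: 189 days → $128,500 × 1.7% × 189/366 = $1,128.0615
Total = $1,749.4959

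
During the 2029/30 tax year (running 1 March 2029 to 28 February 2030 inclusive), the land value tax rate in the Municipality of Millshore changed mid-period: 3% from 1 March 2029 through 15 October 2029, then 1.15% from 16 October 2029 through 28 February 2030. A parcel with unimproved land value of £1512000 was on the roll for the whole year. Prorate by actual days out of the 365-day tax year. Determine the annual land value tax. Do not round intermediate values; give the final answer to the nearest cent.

1 March – 15 October 2029: 229 days at 3% → £1512000 × 3% × 229/365 = £28458.7397
16 October 2029 – 28 February 2030: 136 days at 1.15% → £1512000 × 1.15% × 136/365 = £6478.8164
Total = £34937.5562

£34937.56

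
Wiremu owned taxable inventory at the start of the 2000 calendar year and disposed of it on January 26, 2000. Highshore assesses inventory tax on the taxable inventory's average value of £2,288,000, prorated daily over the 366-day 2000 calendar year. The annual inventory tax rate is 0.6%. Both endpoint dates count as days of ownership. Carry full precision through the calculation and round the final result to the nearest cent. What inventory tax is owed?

£975.21

Days held (January 1 – January 26, 2000): 26 out of 366
Tax = £2,288,000 × 0.6% × 26/366 = £975.2131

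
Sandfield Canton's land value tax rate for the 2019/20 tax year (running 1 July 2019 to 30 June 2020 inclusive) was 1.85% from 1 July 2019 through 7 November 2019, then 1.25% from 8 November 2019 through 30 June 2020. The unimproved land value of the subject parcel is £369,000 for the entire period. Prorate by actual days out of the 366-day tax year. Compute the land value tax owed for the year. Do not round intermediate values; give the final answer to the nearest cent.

£5,398.89

1 July – 7 November 2019: 130 days at 1.85% → £369,000 × 1.85% × 130/366 = £2,424.7131
8 November 2019 – 30 June 2020: 236 days at 1.25% → £369,000 × 1.25% × 236/366 = £2,974.1803
Total = £5,398.8934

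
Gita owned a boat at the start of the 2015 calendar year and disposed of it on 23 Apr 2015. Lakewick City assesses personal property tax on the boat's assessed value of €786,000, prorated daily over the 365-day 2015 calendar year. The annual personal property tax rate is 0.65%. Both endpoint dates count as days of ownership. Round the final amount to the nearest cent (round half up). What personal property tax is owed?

€1,581.69

Days held (1 Jan – 23 Apr 2015): 113 out of 365
Tax = €786,000 × 0.65% × 113/365 = €1,581.6904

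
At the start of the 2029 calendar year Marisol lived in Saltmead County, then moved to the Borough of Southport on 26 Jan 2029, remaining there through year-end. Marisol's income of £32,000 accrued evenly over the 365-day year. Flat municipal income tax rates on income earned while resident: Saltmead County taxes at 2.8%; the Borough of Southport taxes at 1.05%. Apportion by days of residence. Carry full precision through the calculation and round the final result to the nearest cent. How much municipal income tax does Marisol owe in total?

Saltmead County, 1 Jan – 25 Jan 2029: 25 days → £32,000 × 2.8% × 25/365 = £61.3699
The Borough of Southport, 26 Jan – 31 Dec 2029: 340 days → £32,000 × 1.05% × 340/365 = £312.9863
Total = £374.3562

£374.36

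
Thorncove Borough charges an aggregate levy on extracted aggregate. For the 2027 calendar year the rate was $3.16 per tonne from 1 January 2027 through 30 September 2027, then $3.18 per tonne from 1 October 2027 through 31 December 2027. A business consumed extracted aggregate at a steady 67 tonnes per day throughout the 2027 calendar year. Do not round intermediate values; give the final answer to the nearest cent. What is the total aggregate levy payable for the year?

1 January – 30 September 2027: 273 days × 67 tonnes/day = 18,291 tonnes at $3.16/tonne → $57799.56
1 October – 31 December 2027: 92 days × 67 tonnes/day = 6,164 tonnes at $3.18/tonne → $19601.52

$77401.08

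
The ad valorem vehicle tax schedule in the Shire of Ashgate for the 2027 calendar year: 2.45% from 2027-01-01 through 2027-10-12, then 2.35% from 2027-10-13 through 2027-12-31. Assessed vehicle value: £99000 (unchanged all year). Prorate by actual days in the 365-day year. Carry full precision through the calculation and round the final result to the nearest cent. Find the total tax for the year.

2027-01-01 to 2027-10-12: 285 days at 2.45% → £99000 × 2.45% × 285/365 = £1893.8836
2027-10-13 to 2027-12-31: 80 days at 2.35% → £99000 × 2.35% × 80/365 = £509.9178
Total = £2403.8014

£2403.80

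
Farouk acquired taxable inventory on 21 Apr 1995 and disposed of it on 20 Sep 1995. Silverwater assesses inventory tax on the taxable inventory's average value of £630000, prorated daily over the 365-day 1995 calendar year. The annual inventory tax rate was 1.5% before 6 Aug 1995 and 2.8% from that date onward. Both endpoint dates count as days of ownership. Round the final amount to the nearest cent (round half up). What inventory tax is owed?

21 Apr – 5 Aug 1995: 107 days at 1.5% → £630000 × 1.5% × 107/365 = £2770.2740
6 Aug – 20 Sep 1995: 46 days at 2.8% → £630000 × 2.8% × 46/365 = £2223.1233
Total = £4993.3973

£4993.40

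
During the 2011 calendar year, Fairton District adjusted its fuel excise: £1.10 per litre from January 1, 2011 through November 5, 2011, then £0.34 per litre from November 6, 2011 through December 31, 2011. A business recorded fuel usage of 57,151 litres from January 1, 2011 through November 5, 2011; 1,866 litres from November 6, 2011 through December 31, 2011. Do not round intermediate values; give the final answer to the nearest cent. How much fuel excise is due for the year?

January 1 – November 5, 2011: 57,151 litres at £1.10/litre → £62,866.10
November 6 – December 31, 2011: 1,866 litres at £0.34/litre → £634.44

£63,500.54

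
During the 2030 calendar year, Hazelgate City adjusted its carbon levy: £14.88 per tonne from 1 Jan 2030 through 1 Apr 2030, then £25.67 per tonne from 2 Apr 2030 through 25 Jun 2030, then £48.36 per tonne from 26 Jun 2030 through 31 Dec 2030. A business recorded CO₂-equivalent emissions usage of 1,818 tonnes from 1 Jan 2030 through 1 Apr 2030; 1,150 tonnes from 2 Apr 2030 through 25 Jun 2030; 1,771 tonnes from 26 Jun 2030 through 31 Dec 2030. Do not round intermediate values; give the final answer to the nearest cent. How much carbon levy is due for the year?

£142,217.90

1 Jan – 1 Apr 2030: 1,818 tonnes at £14.88/tonne → £27,051.84
2 Apr – 25 Jun 2030: 1,150 tonnes at £25.67/tonne → £29,520.50
26 Jun – 31 Dec 2030: 1,771 tonnes at £48.36/tonne → £85,645.56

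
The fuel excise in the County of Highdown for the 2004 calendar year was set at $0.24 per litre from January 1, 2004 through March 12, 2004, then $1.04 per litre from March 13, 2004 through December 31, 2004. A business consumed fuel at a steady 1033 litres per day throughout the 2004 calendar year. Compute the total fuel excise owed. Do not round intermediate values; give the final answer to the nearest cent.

$333,700.32

January 1 – March 12, 2004: 72 days × 1033 litres/day = 74,376 litres at $0.24/litre → $17,850.24
March 13 – December 31, 2004: 294 days × 1033 litres/day = 303,702 litres at $1.04/litre → $315,850.08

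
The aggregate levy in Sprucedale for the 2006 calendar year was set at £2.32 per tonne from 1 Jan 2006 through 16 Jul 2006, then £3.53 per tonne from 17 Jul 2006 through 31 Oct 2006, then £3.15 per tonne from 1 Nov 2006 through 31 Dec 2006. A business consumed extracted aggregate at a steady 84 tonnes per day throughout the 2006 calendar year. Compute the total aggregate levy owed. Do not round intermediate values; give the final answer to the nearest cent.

£86,259.60

1 Jan – 16 Jul 2006: 197 days × 84 tonnes/day = 16,548 tonnes at £2.32/tonne → £38,391.36
17 Jul – 31 Oct 2006: 107 days × 84 tonnes/day = 8,988 tonnes at £3.53/tonne → £31,727.64
1 Nov – 31 Dec 2006: 61 days × 84 tonnes/day = 5,124 tonnes at £3.15/tonne → £16,140.60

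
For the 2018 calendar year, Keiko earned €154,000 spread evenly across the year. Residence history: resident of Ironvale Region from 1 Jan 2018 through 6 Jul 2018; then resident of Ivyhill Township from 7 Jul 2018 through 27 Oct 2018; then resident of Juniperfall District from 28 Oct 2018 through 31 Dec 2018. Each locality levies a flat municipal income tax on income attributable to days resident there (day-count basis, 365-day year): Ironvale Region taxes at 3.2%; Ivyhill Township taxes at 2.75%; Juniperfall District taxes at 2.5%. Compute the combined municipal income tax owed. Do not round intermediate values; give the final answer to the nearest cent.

Ironvale Region, 1 Jan – 6 Jul 2018: 187 days → €154,000 × 3.2% × 187/365 = €2,524.7562
Ivyhill Township, 7 Jul – 27 Oct 2018: 113 days → €154,000 × 2.75% × 113/365 = €1,311.1096
Juniperfall District, 28 Oct – 31 Dec 2018: 65 days → €154,000 × 2.5% × 65/365 = €685.6164
Total = €4,521.4822

€4,521.48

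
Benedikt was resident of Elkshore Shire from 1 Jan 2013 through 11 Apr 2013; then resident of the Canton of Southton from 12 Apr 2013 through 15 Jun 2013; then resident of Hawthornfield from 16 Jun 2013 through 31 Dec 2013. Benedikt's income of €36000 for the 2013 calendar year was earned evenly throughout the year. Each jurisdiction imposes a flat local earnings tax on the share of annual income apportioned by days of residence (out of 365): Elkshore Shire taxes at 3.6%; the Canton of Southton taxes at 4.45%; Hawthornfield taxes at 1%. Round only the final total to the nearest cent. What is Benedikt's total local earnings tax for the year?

Elkshore Shire, 1 Jan – 11 Apr 2013: 101 days → €36000 × 3.6% × 101/365 = €358.6192
The Canton of Southton, 12 Apr – 15 Jun 2013: 65 days → €36000 × 4.45% × 65/365 = €285.2877
Hawthornfield, 16 Jun – 31 Dec 2013: 199 days → €36000 × 1% × 199/365 = €196.2740
Total = €840.1808

€840.18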